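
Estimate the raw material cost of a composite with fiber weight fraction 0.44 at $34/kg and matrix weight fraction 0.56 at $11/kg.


Cost = cost_f*Wf + cost_m*Wm = 34*0.44 + 11*0.56 = $21.12/kg

$21.12/kg


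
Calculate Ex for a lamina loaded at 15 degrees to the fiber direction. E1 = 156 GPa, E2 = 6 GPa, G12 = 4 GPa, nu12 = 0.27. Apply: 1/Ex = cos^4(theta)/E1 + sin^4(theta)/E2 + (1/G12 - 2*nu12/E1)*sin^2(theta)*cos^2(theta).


cos^4(15) = 0.870513, sin^4(15) = 0.004487, sin^2(15)*cos^2(15) = 0.0625
1/G12 - 2*nu12/E1 = 1/4 - 2*0.27/156 = 0.246538 GPa^-1
1/Ex = 0.870513/156 + 0.004487/6 + 0.246538*0.0625 = 0.0217367 GPa^-1
Ex = 46.01 GPa

46.01 GPa


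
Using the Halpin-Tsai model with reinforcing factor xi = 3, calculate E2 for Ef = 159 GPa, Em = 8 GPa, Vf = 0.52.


eta = (Ef/Em - 1)/(Ef/Em + xi) = (19.875 - 1)/(19.875 + 3) = 0.8251
E2 = Em*(1+xi*eta*Vf)/(1-eta*Vf) = 32.05 GPa

32.05 GPa


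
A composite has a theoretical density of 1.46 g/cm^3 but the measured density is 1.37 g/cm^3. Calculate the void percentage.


Void% = (rho_theo - rho_actual)/rho_theo * 100 = (1.46 - 1.37)/1.46 * 100 = 6.16%

6.16%


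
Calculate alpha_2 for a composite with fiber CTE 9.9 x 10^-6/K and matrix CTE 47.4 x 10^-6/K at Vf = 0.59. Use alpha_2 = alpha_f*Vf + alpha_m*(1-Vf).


alpha_2 = alpha_f*Vf + alpha_m*(1-Vf) = 9.9*0.59 + 47.4*0.41 = 25.3 x 10^-6/K

25.3 x 10^-6/K


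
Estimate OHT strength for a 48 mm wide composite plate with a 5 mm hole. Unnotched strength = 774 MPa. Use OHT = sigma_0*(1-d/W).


OHT = sigma_0*(1-d/W) = 774*(1-5/48) = 693.4 MPa

693.4 MPa


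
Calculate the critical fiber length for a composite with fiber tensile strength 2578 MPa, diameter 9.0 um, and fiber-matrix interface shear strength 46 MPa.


Lc = sigma_f * d / (2 * tau_i) = 2578 * 9.0 / (2 * 46) = 252.2 um

252.2 um


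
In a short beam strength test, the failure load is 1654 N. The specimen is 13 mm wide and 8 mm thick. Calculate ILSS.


ILSS = 3F/(4bh) = 3*1654/(4*13*8) = 11.93 MPa

11.93 MPa


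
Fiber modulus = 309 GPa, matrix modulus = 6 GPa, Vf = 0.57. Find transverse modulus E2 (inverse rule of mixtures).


1/E2 = Vf/Ef + (1-Vf)/Em = 0.57/309 + 0.43/6
E2 = 13.6 GPa

13.6 GPa


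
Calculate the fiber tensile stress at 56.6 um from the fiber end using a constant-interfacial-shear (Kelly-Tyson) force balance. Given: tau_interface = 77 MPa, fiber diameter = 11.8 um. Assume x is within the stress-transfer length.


Force balance: sigma_f * (pi*d^2/4) = tau * (pi*d) * x  ->  sigma_f = 4 * tau * x / d
sigma_f = 4 * 77 * 56.6 / 11.8 = 1477.4 MPa

1477.4 MPa


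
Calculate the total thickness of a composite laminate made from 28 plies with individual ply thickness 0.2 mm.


h = n * t_ply = 28 * 0.2 = 5.6 mm

5.6 mm


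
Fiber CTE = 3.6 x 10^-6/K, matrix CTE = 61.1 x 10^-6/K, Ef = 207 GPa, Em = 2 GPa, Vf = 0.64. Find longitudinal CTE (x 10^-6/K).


E1 = Ef*Vf + Em*(1-Vf) = 133.2
alpha_1 = (alpha_f*Ef*Vf + alpha_m*Em*(1-Vf))/E1 = 3.91 x 10^-6/K

3.91 x 10^-6/K


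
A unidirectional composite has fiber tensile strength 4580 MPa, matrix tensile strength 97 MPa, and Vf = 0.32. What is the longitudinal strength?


sigma_1 = sigma_f*Vf + sigma_m*(1-Vf) = 4580*0.32 + 97*0.68 = 1531.6 MPa

1531.6 MPa


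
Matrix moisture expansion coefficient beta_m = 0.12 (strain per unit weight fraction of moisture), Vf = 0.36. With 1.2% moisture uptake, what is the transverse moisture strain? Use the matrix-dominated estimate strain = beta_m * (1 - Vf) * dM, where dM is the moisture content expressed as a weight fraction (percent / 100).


dM = 1.2/100 = 0.012
strain = beta_m * (1-Vf) * dM = 0.12 * 0.64 * 0.012 = 0.0009216

0.0009216


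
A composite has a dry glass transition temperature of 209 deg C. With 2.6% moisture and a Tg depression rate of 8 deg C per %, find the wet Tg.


Tg_wet = Tg_dry - k*moisture = 209 - 8*2.6 = 188.2 deg C

188.2 deg C


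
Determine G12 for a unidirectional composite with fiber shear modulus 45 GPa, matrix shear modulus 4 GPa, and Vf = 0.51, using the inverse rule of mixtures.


1/G12 = Vf/Gf + (1-Vf)/Gm = 0.51/45 + 0.49/4
G12 = 7.47 GPa

7.47 GPa


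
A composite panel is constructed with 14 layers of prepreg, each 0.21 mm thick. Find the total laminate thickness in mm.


h = n * t_ply = 14 * 0.21 = 2.94 mm

2.94 mm


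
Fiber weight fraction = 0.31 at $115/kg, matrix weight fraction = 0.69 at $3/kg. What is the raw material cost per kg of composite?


Cost = cost_f*Wf + cost_m*Wm = 115*0.31 + 3*0.69 = $37.72/kg

$37.72/kg


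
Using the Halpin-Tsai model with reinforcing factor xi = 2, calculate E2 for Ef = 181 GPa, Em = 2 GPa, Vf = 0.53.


eta = (Ef/Em - 1)/(Ef/Em + xi) = (90.5 - 1)/(90.5 + 2) = 0.9676
E2 = Em*(1+xi*eta*Vf)/(1-eta*Vf) = 8.32 GPa

8.32 GPa


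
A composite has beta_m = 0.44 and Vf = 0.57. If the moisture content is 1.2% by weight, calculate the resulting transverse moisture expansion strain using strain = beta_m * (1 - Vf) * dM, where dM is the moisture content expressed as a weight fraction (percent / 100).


dM = 1.2/100 = 0.012
strain = beta_m * (1-Vf) * dM = 0.44 * 0.43 * 0.012 = 0.0022704

0.0022704


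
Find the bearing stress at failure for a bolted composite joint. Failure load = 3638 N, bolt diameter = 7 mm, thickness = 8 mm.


sigma_br = F/(d*h) = 3638/(7*8) = 65.0 MPa

65.0 MPa


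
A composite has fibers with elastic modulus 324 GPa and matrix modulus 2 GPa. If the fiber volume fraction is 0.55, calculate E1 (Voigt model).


E1 = Ef*Vf + Em*(1-Vf) = 324*0.55 + 2*0.45 = 179.1 GPa

179.1 GPa


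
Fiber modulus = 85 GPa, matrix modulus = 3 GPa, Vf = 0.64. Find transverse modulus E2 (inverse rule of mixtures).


1/E2 = Vf/Ef + (1-Vf)/Em = 0.64/85 + 0.36/3
E2 = 7.84 GPa

7.84 GPa


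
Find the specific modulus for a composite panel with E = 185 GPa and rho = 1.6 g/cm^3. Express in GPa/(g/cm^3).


Specific stiffness = E/rho = 185/1.6 = 115.6 GPa/(g/cm^3)

115.6 GPa/(g/cm^3)


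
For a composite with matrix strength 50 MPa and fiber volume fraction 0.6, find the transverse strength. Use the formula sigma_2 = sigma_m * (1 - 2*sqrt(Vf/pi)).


factor = 1 - 2*sqrt(0.6/pi) = 0.126
sigma_2 = 50 * 0.126 = 6.3 MPa

6.3 MPa


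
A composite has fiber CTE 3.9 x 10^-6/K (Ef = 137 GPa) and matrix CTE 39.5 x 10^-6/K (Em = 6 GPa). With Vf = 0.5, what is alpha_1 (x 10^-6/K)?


E1 = Ef*Vf + Em*(1-Vf) = 71.5
alpha_1 = (alpha_f*Ef*Vf + alpha_m*Em*(1-Vf))/E1 = 5.39 x 10^-6/K

5.39 x 10^-6/K


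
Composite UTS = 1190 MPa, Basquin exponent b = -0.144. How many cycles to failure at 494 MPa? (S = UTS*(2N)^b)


N = 0.5 * (S/UTS)^(1/b) = 0.5 * (494/1190)^(1/-0.144) = 224.1289 cycles

224.1289 cycles


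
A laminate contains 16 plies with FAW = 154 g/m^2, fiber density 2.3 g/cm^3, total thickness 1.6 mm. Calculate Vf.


Vf = n * FAW / (rho_f * h * 1000) = 16 * 154 / (2.3 * 1.6 * 1000) = 0.6696

0.6696


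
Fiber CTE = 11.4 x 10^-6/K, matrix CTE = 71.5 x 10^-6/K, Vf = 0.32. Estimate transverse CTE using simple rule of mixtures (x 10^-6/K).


alpha_2 = alpha_f*Vf + alpha_m*(1-Vf) = 11.4*0.32 + 71.5*0.68 = 52.3 x 10^-6/K

52.3 x 10^-6/K


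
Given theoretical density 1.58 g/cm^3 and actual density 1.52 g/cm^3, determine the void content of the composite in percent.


Void% = (rho_theo - rho_actual)/rho_theo * 100 = (1.58 - 1.52)/1.58 * 100 = 3.8%

3.8%


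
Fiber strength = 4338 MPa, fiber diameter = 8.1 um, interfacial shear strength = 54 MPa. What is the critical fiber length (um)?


Lc = sigma_f * d / (2 * tau_i) = 4338 * 8.1 / (2 * 54) = 325.4 um

325.4 um


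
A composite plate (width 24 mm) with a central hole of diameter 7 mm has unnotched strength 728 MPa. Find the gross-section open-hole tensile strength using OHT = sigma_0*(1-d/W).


OHT = sigma_0*(1-d/W) = 728*(1-7/24) = 515.7 MPa

515.7 MPa


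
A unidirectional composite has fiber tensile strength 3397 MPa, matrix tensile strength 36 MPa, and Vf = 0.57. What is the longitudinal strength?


sigma_1 = sigma_f*Vf + sigma_m*(1-Vf) = 3397*0.57 + 36*0.43 = 1951.8 MPa

1951.8 MPa


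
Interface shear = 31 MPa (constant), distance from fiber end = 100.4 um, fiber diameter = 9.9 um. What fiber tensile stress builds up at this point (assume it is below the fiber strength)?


Force balance: sigma_f * (pi*d^2/4) = tau * (pi*d) * x  ->  sigma_f = 4 * tau * x / d
sigma_f = 4 * 31 * 100.4 / 9.9 = 1257.5 MPa

1257.5 MPa


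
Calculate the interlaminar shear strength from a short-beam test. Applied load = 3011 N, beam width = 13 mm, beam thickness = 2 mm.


ILSS = 3F/(4bh) = 3*3011/(4*13*2) = 86.86 MPa

86.86 MPa


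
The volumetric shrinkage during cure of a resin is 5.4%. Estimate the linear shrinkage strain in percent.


Linear shrinkage ≈ vol_shrink/3 = 5.4/3 = 1.8%

1.8%


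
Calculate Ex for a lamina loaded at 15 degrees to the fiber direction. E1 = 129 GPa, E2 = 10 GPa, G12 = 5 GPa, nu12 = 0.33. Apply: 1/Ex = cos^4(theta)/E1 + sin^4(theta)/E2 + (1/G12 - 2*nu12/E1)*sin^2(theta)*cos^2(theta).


cos^4(15) = 0.870513, sin^4(15) = 0.004487, sin^2(15)*cos^2(15) = 0.0625
1/G12 - 2*nu12/E1 = 1/5 - 2*0.33/129 = 0.194884 GPa^-1
1/Ex = 0.870513/129 + 0.004487/10 + 0.194884*0.0625 = 0.0193771 GPa^-1
Ex = 51.61 GPa

51.61 GPa


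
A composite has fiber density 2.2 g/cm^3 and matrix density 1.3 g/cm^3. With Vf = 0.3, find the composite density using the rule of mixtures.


rho_c = rho_f*Vf + rho_m*(1-Vf) = 2.2*0.3 + 1.3*0.7 = 1.57 g/cm^3

1.57 g/cm^3


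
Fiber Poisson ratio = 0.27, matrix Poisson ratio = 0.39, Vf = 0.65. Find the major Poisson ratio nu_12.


nu_12 = nu_f*Vf + nu_m*(1-Vf) = 0.27*0.65 + 0.39*0.35 = 0.312

0.312


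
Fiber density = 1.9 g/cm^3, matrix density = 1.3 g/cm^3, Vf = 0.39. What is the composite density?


rho_c = rho_f*Vf + rho_m*(1-Vf) = 1.9*0.39 + 1.3*0.61 = 1.534 g/cm^3

1.534 g/cm^3


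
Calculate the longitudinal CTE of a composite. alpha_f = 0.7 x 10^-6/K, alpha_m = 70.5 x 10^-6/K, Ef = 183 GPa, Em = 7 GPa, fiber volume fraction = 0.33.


E1 = Ef*Vf + Em*(1-Vf) = 65.08
alpha_1 = (alpha_f*Ef*Vf + alpha_m*Em*(1-Vf))/E1 = 5.73 x 10^-6/K

5.73 x 10^-6/K


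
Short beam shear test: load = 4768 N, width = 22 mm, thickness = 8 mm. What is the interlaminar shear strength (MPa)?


ILSS = 3F/(4bh) = 3*4768/(4*22*8) = 20.32 MPa

20.32 MPa


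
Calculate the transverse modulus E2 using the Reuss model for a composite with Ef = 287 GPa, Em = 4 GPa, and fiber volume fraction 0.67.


1/E2 = Vf/Ef + (1-Vf)/Em = 0.67/287 + 0.33/4
E2 = 11.79 GPa

11.79 GPa


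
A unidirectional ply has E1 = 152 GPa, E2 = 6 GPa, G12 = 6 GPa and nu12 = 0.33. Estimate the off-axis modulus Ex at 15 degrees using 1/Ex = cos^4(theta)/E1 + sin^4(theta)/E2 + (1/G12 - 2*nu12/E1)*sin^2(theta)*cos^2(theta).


cos^4(15) = 0.870513, sin^4(15) = 0.004487, sin^2(15)*cos^2(15) = 0.0625
1/G12 - 2*nu12/E1 = 1/6 - 2*0.33/152 = 0.162325 GPa^-1
1/Ex = 0.870513/152 + 0.004487/6 + 0.162325*0.0625 = 0.0166202 GPa^-1
Ex = 60.17 GPa

60.17 GPa


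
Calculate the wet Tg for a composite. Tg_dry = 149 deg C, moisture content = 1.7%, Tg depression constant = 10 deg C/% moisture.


Tg_wet = Tg_dry - k*moisture = 149 - 10*1.7 = 132.0 deg C

132.0 deg C


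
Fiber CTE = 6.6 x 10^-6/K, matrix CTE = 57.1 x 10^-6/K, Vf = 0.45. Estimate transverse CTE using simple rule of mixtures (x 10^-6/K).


alpha_2 = alpha_f*Vf + alpha_m*(1-Vf) = 6.6*0.45 + 57.1*0.55 = 34.4 x 10^-6/K

34.4 x 10^-6/K


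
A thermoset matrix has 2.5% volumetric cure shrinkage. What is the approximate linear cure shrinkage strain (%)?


Linear shrinkage ≈ vol_shrink/3 = 2.5/3 = 0.833%

0.833%


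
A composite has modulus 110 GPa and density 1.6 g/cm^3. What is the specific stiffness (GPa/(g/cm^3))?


Specific stiffness = E/rho = 110/1.6 = 68.8 GPa/(g/cm^3)

68.8 GPa/(g/cm^3)


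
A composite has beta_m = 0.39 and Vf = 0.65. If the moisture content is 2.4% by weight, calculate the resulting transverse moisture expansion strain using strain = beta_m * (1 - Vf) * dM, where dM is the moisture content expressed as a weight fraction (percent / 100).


dM = 2.4/100 = 0.024
strain = beta_m * (1-Vf) * dM = 0.39 * 0.35 * 0.024 = 0.003276

0.003276


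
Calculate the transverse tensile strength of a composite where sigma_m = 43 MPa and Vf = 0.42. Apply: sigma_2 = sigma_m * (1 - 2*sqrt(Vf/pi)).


factor = 1 - 2*sqrt(0.42/pi) = 0.2687
sigma_2 = 43 * 0.2687 = 11.56 MPa

11.56 MPa


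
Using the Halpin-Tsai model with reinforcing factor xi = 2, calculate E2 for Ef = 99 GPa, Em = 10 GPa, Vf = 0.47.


eta = (Ef/Em - 1)/(Ef/Em + xi) = (9.9 - 1)/(9.9 + 2) = 0.7479
E2 = Em*(1+xi*eta*Vf)/(1-eta*Vf) = 26.26 GPa

26.26 GPa


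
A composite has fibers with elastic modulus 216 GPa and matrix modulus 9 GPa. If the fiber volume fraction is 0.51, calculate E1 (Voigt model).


E1 = Ef*Vf + Em*(1-Vf) = 216*0.51 + 9*0.49 = 114.57 GPa

114.57 GPa


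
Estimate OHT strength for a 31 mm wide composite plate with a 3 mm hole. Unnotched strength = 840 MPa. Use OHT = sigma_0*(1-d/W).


OHT = sigma_0*(1-d/W) = 840*(1-3/31) = 758.7 MPa

758.7 MPa


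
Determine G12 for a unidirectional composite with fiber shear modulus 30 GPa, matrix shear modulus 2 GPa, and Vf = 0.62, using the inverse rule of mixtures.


1/G12 = Vf/Gf + (1-Vf)/Gm = 0.62/30 + 0.38/2
G12 = 4.75 GPa

4.75 GPa


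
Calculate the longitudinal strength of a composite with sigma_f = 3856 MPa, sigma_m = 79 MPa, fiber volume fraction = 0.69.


sigma_1 = sigma_f*Vf + sigma_m*(1-Vf) = 3856*0.69 + 79*0.31 = 2685.1 MPa

2685.1 MPa


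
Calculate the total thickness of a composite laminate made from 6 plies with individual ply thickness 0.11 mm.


h = n * t_ply = 6 * 0.11 = 0.66 mm

0.66 mm


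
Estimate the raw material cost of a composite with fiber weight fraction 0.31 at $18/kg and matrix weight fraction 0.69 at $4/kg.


Cost = cost_f*Wf + cost_m*Wm = 18*0.31 + 4*0.69 = $8.34/kg

$8.34/kg


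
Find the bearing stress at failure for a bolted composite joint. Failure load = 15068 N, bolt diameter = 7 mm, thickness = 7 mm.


sigma_br = F/(d*h) = 15068/(7*7) = 307.5 MPa

307.5 MPa


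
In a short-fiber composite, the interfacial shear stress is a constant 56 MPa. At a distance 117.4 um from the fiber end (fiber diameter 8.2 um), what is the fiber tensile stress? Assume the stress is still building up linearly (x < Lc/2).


Force balance: sigma_f * (pi*d^2/4) = tau * (pi*d) * x  ->  sigma_f = 4 * tau * x / d
sigma_f = 4 * 56 * 117.4 / 8.2 = 3207.0 MPa

3207.0 MPa


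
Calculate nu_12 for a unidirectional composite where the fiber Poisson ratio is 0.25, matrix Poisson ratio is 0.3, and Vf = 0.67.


nu_12 = nu_f*Vf + nu_m*(1-Vf) = 0.25*0.67 + 0.3*0.33 = 0.2665

0.2665


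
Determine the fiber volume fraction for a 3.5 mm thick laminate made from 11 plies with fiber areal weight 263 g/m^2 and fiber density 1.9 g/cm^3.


Vf = n * FAW / (rho_f * h * 1000) = 11 * 263 / (1.9 * 3.5 * 1000) = 0.435

0.435


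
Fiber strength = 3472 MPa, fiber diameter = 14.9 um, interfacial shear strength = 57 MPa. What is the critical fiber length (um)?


Lc = sigma_f * d / (2 * tau_i) = 3472 * 14.9 / (2 * 57) = 453.8 um

453.8 um


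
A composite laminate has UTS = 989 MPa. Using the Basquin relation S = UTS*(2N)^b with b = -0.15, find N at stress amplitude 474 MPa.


N = 0.5 * (S/UTS)^(1/b) = 0.5 * (474/989)^(1/-0.15) = 67.3632 cycles

67.3632 cycles


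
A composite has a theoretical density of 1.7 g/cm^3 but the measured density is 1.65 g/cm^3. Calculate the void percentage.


Void% = (rho_theo - rho_actual)/rho_theo * 100 = (1.7 - 1.65)/1.7 * 100 = 2.94%

2.94%


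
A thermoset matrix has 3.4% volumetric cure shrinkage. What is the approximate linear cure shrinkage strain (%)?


Linear shrinkage ≈ vol_shrink/3 = 3.4/3 = 1.133%

1.133%


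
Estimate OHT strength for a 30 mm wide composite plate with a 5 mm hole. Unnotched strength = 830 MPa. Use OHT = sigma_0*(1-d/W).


OHT = sigma_0*(1-d/W) = 830*(1-5/30) = 691.7 MPa

691.7 MPa


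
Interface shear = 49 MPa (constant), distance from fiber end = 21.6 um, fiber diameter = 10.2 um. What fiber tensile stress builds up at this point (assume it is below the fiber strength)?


Force balance: sigma_f * (pi*d^2/4) = tau * (pi*d) * x  ->  sigma_f = 4 * tau * x / d
sigma_f = 4 * 49 * 21.6 / 10.2 = 415.1 MPa

415.1 MPa


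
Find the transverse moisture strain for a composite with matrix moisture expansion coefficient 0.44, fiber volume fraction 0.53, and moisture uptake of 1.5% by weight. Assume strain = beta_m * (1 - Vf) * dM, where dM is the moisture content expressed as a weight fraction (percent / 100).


dM = 1.5/100 = 0.015
strain = beta_m * (1-Vf) * dM = 0.44 * 0.47 * 0.015 = 0.003102

0.003102


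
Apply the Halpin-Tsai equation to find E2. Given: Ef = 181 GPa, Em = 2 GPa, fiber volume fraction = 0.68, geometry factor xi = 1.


eta = (Ef/Em - 1)/(Ef/Em + xi) = (90.5 - 1)/(90.5 + 1) = 0.9781
E2 = Em*(1+xi*eta*Vf)/(1-eta*Vf) = 9.95 GPa

9.95 GPa


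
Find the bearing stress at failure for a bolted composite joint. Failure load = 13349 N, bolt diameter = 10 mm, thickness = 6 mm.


sigma_br = F/(d*h) = 13349/(10*6) = 222.5 MPa

222.5 MPa


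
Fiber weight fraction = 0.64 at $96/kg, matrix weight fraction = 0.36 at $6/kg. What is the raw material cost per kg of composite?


Cost = cost_f*Wf + cost_m*Wm = 96*0.64 + 6*0.36 = $63.6/kg

$63.6/kg


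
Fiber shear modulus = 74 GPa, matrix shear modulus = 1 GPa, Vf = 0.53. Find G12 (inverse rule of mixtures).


1/G12 = Vf/Gf + (1-Vf)/Gm = 0.53/74 + 0.47/1
G12 = 2.1 GPa

2.1 GPa


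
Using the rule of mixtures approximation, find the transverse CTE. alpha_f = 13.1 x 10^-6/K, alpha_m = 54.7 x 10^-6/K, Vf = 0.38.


alpha_2 = alpha_f*Vf + alpha_m*(1-Vf) = 13.1*0.38 + 54.7*0.62 = 38.9 x 10^-6/K

38.9 x 10^-6/K


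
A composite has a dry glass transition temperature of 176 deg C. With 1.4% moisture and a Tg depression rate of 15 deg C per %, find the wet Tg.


Tg_wet = Tg_dry - k*moisture = 176 - 15*1.4 = 155.0 deg C

155.0 deg C


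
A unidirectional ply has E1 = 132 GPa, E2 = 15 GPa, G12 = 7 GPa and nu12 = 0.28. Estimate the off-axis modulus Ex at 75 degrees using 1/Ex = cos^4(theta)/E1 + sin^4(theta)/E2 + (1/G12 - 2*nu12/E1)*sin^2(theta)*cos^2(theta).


cos^4(75) = 0.004487, sin^4(75) = 0.870513, sin^2(75)*cos^2(75) = 0.0625
1/G12 - 2*nu12/E1 = 1/7 - 2*0.28/132 = 0.138615 GPa^-1
1/Ex = 0.004487/132 + 0.870513/15 + 0.138615*0.0625 = 0.0667316 GPa^-1
Ex = 14.99 GPa

14.99 GPa


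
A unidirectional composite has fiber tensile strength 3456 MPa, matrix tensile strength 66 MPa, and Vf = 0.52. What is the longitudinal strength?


sigma_1 = sigma_f*Vf + sigma_m*(1-Vf) = 3456*0.52 + 66*0.48 = 1828.8 MPa

1828.8 MPa


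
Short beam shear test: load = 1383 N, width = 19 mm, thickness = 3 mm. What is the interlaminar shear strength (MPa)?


ILSS = 3F/(4bh) = 3*1383/(4*19*3) = 18.2 MPa

18.2 MPa


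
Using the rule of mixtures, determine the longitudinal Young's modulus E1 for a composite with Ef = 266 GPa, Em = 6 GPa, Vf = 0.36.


E1 = Ef*Vf + Em*(1-Vf) = 266*0.36 + 6*0.64 = 99.6 GPa

99.6 GPa


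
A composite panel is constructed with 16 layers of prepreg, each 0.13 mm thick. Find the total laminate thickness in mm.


h = n * t_ply = 16 * 0.13 = 2.08 mm

2.08 mm


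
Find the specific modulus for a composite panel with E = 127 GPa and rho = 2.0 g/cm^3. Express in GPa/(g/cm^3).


Specific stiffness = E/rho = 127/2.0 = 63.5 GPa/(g/cm^3)

63.5 GPa/(g/cm^3)


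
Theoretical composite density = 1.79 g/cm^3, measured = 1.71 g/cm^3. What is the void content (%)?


Void% = (rho_theo - rho_actual)/rho_theo * 100 = (1.79 - 1.71)/1.79 * 100 = 4.47%

4.47%


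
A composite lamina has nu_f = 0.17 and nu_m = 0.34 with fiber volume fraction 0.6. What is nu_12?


nu_12 = nu_f*Vf + nu_m*(1-Vf) = 0.17*0.6 + 0.34*0.4 = 0.238

0.238


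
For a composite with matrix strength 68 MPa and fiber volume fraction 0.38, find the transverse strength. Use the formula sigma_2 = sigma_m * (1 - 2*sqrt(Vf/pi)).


factor = 1 - 2*sqrt(0.38/pi) = 0.3044
sigma_2 = 68 * 0.3044 = 20.7 MPa

20.7 MPa


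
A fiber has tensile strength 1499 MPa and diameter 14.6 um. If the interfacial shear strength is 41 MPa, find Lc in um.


Lc = sigma_f * d / (2 * tau_i) = 1499 * 14.6 / (2 * 41) = 266.9 um

266.9 um


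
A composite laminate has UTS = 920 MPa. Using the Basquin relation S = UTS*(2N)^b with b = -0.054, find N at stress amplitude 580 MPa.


N = 0.5 * (S/UTS)^(1/b) = 0.5 * (580/920)^(1/-0.054) = 2566.4765 cycles

2566.4765 cycles


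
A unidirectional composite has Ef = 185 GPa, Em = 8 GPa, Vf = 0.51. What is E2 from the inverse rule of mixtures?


1/E2 = Vf/Ef + (1-Vf)/Em = 0.51/185 + 0.49/8
E2 = 15.62 GPa

15.62 GPa


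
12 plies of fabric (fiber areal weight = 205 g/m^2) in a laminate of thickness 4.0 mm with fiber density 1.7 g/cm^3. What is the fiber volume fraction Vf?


Vf = n * FAW / (rho_f * h * 1000) = 12 * 205 / (1.7 * 4.0 * 1000) = 0.3618

0.3618


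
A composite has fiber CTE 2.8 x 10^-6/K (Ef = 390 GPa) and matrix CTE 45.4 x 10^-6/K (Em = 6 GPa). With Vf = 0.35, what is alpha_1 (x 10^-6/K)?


E1 = Ef*Vf + Em*(1-Vf) = 140.4
alpha_1 = (alpha_f*Ef*Vf + alpha_m*Em*(1-Vf))/E1 = 3.98 x 10^-6/K

3.98 x 10^-6/K


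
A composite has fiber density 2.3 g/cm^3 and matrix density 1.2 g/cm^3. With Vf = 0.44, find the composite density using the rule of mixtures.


rho_c = rho_f*Vf + rho_m*(1-Vf) = 2.3*0.44 + 1.2*0.56 = 1.684 g/cm^3

1.684 g/cm^3


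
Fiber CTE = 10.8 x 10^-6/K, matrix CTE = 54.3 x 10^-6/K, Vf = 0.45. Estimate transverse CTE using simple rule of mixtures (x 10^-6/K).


alpha_2 = alpha_f*Vf + alpha_m*(1-Vf) = 10.8*0.45 + 54.3*0.55 = 34.7 x 10^-6/K

34.7 x 10^-6/K


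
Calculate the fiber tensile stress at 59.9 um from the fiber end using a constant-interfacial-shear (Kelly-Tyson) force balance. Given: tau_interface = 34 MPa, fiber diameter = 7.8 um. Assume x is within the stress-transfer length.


Force balance: sigma_f * (pi*d^2/4) = tau * (pi*d) * x  ->  sigma_f = 4 * tau * x / d
sigma_f = 4 * 34 * 59.9 / 7.8 = 1044.4 MPa

1044.4 MPa


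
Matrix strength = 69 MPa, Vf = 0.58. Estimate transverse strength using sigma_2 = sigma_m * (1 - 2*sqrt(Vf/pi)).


factor = 1 - 2*sqrt(0.58/pi) = 0.1407
sigma_2 = 69 * 0.1407 = 9.7 MPa

9.7 MPa


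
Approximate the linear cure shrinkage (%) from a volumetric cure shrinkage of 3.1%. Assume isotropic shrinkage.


Linear shrinkage ≈ vol_shrink/3 = 3.1/3 = 1.033%

1.033%


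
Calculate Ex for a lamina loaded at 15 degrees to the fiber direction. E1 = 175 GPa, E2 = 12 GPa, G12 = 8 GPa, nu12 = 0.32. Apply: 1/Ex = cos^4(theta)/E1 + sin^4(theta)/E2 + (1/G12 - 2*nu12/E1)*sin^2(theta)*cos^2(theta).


cos^4(15) = 0.870513, sin^4(15) = 0.004487, sin^2(15)*cos^2(15) = 0.0625
1/G12 - 2*nu12/E1 = 1/8 - 2*0.32/175 = 0.121343 GPa^-1
1/Ex = 0.870513/175 + 0.004487/12 + 0.121343*0.0625 = 0.0129322 GPa^-1
Ex = 77.33 GPa

77.33 GPa


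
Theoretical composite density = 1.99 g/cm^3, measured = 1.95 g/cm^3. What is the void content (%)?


Void% = (rho_theo - rho_actual)/rho_theo * 100 = (1.99 - 1.95)/1.99 * 100 = 2.01%

2.01%


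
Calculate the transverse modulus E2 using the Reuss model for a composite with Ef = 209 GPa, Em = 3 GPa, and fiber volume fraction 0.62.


1/E2 = Vf/Ef + (1-Vf)/Em = 0.62/209 + 0.38/3
E2 = 7.71 GPa

7.71 GPa


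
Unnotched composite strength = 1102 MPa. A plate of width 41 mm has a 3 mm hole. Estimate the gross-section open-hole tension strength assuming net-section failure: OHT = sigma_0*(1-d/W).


OHT = sigma_0*(1-d/W) = 1102*(1-3/41) = 1021.4 MPa

1021.4 MPa


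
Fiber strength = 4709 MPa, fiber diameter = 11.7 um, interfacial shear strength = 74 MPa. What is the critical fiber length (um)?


Lc = sigma_f * d / (2 * tau_i) = 4709 * 11.7 / (2 * 74) = 372.3 um

372.3 um


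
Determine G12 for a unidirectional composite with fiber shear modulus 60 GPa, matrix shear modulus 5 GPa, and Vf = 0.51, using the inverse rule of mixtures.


1/G12 = Vf/Gf + (1-Vf)/Gm = 0.51/60 + 0.49/5
G12 = 9.39 GPa

9.39 GPa


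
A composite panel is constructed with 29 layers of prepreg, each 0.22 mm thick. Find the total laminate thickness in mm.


h = n * t_ply = 29 * 0.22 = 6.38 mm

6.38 mm


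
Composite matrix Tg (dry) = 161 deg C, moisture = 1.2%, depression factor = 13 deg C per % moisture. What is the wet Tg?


Tg_wet = Tg_dry - k*moisture = 161 - 13*1.2 = 145.4 deg C

145.4 deg C


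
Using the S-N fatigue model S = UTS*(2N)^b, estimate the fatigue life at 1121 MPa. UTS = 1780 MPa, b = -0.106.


N = 0.5 * (S/UTS)^(1/b) = 0.5 * (1121/1780)^(1/-0.106) = 39.2144 cycles

39.2144 cycles


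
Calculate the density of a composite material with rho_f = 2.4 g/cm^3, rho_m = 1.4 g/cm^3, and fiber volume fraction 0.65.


rho_c = rho_f*Vf + rho_m*(1-Vf) = 2.4*0.65 + 1.4*0.35 = 2.05 g/cm^3

2.05 g/cm^3


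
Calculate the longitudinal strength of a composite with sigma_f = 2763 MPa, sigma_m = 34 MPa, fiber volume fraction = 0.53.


sigma_1 = sigma_f*Vf + sigma_m*(1-Vf) = 2763*0.53 + 34*0.47 = 1480.4 MPa

1480.4 MPa


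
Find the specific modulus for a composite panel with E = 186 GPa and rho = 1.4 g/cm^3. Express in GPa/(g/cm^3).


Specific stiffness = E/rho = 186/1.4 = 132.9 GPa/(g/cm^3)

132.9 GPa/(g/cm^3)


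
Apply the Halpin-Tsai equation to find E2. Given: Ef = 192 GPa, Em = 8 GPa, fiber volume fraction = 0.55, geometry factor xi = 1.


eta = (Ef/Em - 1)/(Ef/Em + xi) = (24.0 - 1)/(24.0 + 1) = 0.92
E2 = Em*(1+xi*eta*Vf)/(1-eta*Vf) = 24.39 GPa

24.39 GPa


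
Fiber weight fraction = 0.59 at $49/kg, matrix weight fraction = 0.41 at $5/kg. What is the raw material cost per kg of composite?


Cost = cost_f*Wf + cost_m*Wm = 49*0.59 + 5*0.41 = $30.96/kg

$30.96/kg


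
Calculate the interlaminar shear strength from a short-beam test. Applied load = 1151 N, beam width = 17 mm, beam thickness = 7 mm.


ILSS = 3F/(4bh) = 3*1151/(4*17*7) = 7.25 MPa

7.25 MPa


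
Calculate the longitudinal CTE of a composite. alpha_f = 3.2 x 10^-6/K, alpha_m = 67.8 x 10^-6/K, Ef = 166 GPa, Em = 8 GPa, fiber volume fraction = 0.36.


E1 = Ef*Vf + Em*(1-Vf) = 64.88
alpha_1 = (alpha_f*Ef*Vf + alpha_m*Em*(1-Vf))/E1 = 8.3 x 10^-6/K

8.3 x 10^-6/K


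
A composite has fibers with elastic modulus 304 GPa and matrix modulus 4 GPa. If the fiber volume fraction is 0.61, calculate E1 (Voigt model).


E1 = Ef*Vf + Em*(1-Vf) = 304*0.61 + 4*0.39 = 187.0 GPa

187.0 GPa


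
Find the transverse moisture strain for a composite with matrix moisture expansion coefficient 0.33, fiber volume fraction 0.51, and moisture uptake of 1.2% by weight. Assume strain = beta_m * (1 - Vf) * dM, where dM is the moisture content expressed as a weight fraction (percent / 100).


dM = 1.2/100 = 0.012
strain = beta_m * (1-Vf) * dM = 0.33 * 0.49 * 0.012 = 0.0019404

0.0019404


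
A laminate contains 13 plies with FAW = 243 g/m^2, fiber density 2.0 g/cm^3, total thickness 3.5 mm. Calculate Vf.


Vf = n * FAW / (rho_f * h * 1000) = 13 * 243 / (2.0 * 3.5 * 1000) = 0.4513

0.4513


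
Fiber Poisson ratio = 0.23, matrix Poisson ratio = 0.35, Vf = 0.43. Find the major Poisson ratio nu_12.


nu_12 = nu_f*Vf + nu_m*(1-Vf) = 0.23*0.43 + 0.35*0.57 = 0.2984

0.2984


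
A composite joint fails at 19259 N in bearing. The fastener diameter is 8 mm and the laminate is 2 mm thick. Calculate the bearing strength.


sigma_br = F/(d*h) = 19259/(8*2) = 1203.7 MPa

1203.7 MPa


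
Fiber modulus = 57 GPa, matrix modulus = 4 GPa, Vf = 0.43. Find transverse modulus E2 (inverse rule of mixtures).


1/E2 = Vf/Ef + (1-Vf)/Em = 0.43/57 + 0.57/4
E2 = 6.66 GPa

6.66 GPa


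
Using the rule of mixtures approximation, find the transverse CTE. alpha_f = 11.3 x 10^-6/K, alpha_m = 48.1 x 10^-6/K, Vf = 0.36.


alpha_2 = alpha_f*Vf + alpha_m*(1-Vf) = 11.3*0.36 + 48.1*0.64 = 34.9 x 10^-6/K

34.9 x 10^-6/K


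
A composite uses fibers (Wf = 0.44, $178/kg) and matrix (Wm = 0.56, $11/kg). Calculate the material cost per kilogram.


Cost = cost_f*Wf + cost_m*Wm = 178*0.44 + 11*0.56 = $84.48/kg

$84.48/kg


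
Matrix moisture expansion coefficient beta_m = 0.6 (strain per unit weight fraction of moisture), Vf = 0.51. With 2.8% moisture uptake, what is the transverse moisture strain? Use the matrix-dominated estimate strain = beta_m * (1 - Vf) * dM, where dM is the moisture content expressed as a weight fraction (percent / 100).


dM = 2.8/100 = 0.028
strain = beta_m * (1-Vf) * dM = 0.6 * 0.49 * 0.028 = 0.008232

0.008232


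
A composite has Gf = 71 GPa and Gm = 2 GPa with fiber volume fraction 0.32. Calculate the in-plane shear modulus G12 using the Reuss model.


1/G12 = Vf/Gf + (1-Vf)/Gm = 0.32/71 + 0.68/2
G12 = 2.9 GPa

2.9 GPa


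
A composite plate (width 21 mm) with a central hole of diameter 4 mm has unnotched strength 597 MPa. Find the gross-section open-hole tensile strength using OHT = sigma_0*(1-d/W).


OHT = sigma_0*(1-d/W) = 597*(1-4/21) = 483.3 MPa

483.3 MPa


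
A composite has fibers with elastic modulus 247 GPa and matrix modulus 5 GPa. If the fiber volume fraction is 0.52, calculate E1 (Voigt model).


E1 = Ef*Vf + Em*(1-Vf) = 247*0.52 + 5*0.48 = 130.84 GPa

130.84 GPa


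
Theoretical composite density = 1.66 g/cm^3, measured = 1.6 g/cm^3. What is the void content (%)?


Void% = (rho_theo - rho_actual)/rho_theo * 100 = (1.66 - 1.6)/1.66 * 100 = 3.61%

3.61%


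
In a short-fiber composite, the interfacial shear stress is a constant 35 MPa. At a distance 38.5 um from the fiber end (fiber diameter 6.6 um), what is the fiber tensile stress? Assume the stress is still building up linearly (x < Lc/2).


Force balance: sigma_f * (pi*d^2/4) = tau * (pi*d) * x  ->  sigma_f = 4 * tau * x / d
sigma_f = 4 * 35 * 38.5 / 6.6 = 816.7 MPa

816.7 MPa


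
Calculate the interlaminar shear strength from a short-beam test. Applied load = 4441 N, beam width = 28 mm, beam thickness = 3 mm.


ILSS = 3F/(4bh) = 3*4441/(4*28*3) = 39.65 MPa

39.65 MPa


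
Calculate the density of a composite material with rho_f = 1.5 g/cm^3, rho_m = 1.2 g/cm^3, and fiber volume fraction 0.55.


rho_c = rho_f*Vf + rho_m*(1-Vf) = 1.5*0.55 + 1.2*0.45 = 1.365 g/cm^3

1.365 g/cm^3


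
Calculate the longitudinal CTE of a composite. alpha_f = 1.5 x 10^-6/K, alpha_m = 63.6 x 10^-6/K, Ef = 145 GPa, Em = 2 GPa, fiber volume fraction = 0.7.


E1 = Ef*Vf + Em*(1-Vf) = 102.1
alpha_1 = (alpha_f*Ef*Vf + alpha_m*Em*(1-Vf))/E1 = 1.86 x 10^-6/K

1.86 x 10^-6/K


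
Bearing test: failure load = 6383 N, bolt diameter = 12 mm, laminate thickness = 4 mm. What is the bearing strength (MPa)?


sigma_br = F/(d*h) = 6383/(12*4) = 133.0 MPa

133.0 MPa


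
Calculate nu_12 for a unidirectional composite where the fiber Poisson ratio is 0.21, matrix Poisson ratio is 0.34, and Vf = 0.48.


nu_12 = nu_f*Vf + nu_m*(1-Vf) = 0.21*0.48 + 0.34*0.52 = 0.2776

0.2776


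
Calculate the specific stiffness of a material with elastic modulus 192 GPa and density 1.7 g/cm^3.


Specific stiffness = E/rho = 192/1.7 = 112.9 GPa/(g/cm^3)

112.9 GPa/(g/cm^3)


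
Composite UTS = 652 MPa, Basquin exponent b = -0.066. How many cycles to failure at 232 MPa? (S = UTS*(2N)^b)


N = 0.5 * (S/UTS)^(1/b) = 0.5 * (232/652)^(1/-0.066) = 3.1503e+06 cycles

3.1503e+06 cycles


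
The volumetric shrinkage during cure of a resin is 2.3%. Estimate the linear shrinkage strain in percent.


Linear shrinkage ≈ vol_shrink/3 = 2.3/3 = 0.767%

0.767%


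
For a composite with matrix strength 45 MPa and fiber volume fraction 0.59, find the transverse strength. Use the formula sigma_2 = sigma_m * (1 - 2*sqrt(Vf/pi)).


factor = 1 - 2*sqrt(0.59/pi) = 0.1333
sigma_2 = 45 * 0.1333 = 6.0 MPa

6.0 MPa


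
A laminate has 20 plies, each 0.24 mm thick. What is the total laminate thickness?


h = n * t_ply = 20 * 0.24 = 4.8 mm

4.8 mm


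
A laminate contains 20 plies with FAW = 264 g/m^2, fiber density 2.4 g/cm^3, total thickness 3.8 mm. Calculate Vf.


Vf = n * FAW / (rho_f * h * 1000) = 20 * 264 / (2.4 * 3.8 * 1000) = 0.5789

0.5789


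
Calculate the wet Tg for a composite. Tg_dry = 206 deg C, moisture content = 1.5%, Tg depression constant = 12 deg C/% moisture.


Tg_wet = Tg_dry - k*moisture = 206 - 12*1.5 = 188.0 deg C

188.0 deg C


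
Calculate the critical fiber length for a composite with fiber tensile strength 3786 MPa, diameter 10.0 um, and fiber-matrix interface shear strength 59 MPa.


Lc = sigma_f * d / (2 * tau_i) = 3786 * 10.0 / (2 * 59) = 320.8 um

320.8 um


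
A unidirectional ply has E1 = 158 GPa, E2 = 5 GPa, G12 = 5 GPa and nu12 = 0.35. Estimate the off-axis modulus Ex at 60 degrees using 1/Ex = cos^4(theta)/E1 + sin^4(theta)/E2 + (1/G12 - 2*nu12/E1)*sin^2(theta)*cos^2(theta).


cos^4(60) = 0.0625, sin^4(60) = 0.5625, sin^2(60)*cos^2(60) = 0.1875
1/G12 - 2*nu12/E1 = 1/5 - 2*0.35/158 = 0.19557 GPa^-1
1/Ex = 0.0625/158 + 0.5625/5 + 0.19557*0.1875 = 0.1495649 GPa^-1
Ex = 6.69 GPa

6.69 GPa


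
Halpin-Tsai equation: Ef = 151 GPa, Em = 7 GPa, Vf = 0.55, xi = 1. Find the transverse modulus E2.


eta = (Ef/Em - 1)/(Ef/Em + xi) = (21.5714 - 1)/(21.5714 + 1) = 0.9114
E2 = Em*(1+xi*eta*Vf)/(1-eta*Vf) = 21.07 GPa

21.07 GPa


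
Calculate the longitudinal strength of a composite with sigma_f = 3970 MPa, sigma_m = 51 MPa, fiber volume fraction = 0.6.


sigma_1 = sigma_f*Vf + sigma_m*(1-Vf) = 3970*0.6 + 51*0.4 = 2402.4 MPa

2402.4 MPa


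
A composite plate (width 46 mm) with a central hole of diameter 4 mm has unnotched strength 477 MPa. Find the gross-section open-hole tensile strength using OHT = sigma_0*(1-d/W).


OHT = sigma_0*(1-d/W) = 477*(1-4/46) = 435.5 MPa

435.5 MPa


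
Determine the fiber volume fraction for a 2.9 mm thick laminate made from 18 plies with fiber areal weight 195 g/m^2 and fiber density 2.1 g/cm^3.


Vf = n * FAW / (rho_f * h * 1000) = 18 * 195 / (2.1 * 2.9 * 1000) = 0.5764

0.5764


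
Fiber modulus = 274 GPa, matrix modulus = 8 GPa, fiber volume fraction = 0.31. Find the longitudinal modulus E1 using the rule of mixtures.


E1 = Ef*Vf + Em*(1-Vf) = 274*0.31 + 8*0.69 = 90.46 GPa

90.46 GPa


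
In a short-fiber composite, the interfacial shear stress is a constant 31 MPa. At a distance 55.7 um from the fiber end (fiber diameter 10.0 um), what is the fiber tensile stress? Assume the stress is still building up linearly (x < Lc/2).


Force balance: sigma_f * (pi*d^2/4) = tau * (pi*d) * x  ->  sigma_f = 4 * tau * x / d
sigma_f = 4 * 31 * 55.7 / 10.0 = 690.7 MPa

690.7 MPa


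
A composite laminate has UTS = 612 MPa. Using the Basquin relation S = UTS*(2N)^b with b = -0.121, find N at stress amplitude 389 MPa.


N = 0.5 * (S/UTS)^(1/b) = 0.5 * (389/612)^(1/-0.121) = 21.1559 cycles

21.1559 cycles


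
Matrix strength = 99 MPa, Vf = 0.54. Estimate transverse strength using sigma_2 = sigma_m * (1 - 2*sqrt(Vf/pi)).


factor = 1 - 2*sqrt(0.54/pi) = 0.1708
sigma_2 = 99 * 0.1708 = 16.91 MPa

16.91 MPa


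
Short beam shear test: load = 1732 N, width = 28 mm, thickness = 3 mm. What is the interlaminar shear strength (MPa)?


ILSS = 3F/(4bh) = 3*1732/(4*28*3) = 15.46 MPa

15.46 MPa


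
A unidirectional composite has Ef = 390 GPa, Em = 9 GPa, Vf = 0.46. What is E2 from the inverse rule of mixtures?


1/E2 = Vf/Ef + (1-Vf)/Em = 0.46/390 + 0.54/9
E2 = 16.35 GPa

16.35 GPa


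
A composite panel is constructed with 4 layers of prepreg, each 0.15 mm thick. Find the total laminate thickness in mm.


h = n * t_ply = 4 * 0.15 = 0.6 mm

0.6 mm


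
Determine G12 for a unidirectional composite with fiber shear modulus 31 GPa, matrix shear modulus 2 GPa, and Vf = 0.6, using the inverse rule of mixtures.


1/G12 = Vf/Gf + (1-Vf)/Gm = 0.6/31 + 0.4/2
G12 = 4.56 GPa

4.56 GPa


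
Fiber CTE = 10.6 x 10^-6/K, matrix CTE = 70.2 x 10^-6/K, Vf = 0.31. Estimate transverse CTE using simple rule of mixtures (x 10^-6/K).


alpha_2 = alpha_f*Vf + alpha_m*(1-Vf) = 10.6*0.31 + 70.2*0.69 = 51.7 x 10^-6/K

51.7 x 10^-6/K


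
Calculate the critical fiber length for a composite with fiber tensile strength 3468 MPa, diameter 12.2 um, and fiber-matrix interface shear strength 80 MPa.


Lc = sigma_f * d / (2 * tau_i) = 3468 * 12.2 / (2 * 80) = 264.4 um

264.4 um


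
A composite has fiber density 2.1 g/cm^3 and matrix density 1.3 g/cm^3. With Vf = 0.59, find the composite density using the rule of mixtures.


rho_c = rho_f*Vf + rho_m*(1-Vf) = 2.1*0.59 + 1.3*0.41 = 1.772 g/cm^3

1.772 g/cm^3


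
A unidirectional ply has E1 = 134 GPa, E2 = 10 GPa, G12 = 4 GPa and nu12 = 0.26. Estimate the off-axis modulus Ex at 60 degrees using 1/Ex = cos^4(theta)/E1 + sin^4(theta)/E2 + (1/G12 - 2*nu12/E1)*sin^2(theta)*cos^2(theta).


cos^4(60) = 0.0625, sin^4(60) = 0.5625, sin^2(60)*cos^2(60) = 0.1875
1/G12 - 2*nu12/E1 = 1/4 - 2*0.26/134 = 0.246119 GPa^-1
1/Ex = 0.0625/134 + 0.5625/10 + 0.246119*0.1875 = 0.1028638 GPa^-1
Ex = 9.72 GPa

9.72 GPa


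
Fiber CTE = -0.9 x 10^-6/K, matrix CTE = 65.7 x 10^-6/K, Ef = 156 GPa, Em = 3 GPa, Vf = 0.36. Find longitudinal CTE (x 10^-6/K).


E1 = Ef*Vf + Em*(1-Vf) = 58.08
alpha_1 = (alpha_f*Ef*Vf + alpha_m*Em*(1-Vf))/E1 = 1.3 x 10^-6/K

1.3 x 10^-6/K


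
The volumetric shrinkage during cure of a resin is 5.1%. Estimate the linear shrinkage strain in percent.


Linear shrinkage ≈ vol_shrink/3 = 5.1/3 = 1.7%

1.7%


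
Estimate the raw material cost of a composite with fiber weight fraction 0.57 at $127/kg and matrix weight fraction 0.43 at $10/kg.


Cost = cost_f*Wf + cost_m*Wm = 127*0.57 + 10*0.43 = $76.69/kg

$76.69/kg


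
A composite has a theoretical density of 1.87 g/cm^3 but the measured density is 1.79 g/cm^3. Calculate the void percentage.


Void% = (rho_theo - rho_actual)/rho_theo * 100 = (1.87 - 1.79)/1.87 * 100 = 4.28%

4.28%


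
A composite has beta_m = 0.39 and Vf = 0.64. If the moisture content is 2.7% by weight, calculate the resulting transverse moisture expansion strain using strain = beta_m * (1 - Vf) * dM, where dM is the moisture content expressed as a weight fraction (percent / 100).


dM = 2.7/100 = 0.027
strain = beta_m * (1-Vf) * dM = 0.39 * 0.36 * 0.027 = 0.0037908

0.0037908


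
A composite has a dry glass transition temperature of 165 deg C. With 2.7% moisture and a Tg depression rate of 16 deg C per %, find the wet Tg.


Tg_wet = Tg_dry - k*moisture = 165 - 16*2.7 = 121.8 deg C

121.8 deg C


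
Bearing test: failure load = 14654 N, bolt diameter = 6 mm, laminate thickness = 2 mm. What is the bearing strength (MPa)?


sigma_br = F/(d*h) = 14654/(6*2) = 1221.2 MPa

1221.2 MPa


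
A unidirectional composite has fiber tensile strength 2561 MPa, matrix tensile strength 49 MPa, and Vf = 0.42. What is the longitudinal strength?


sigma_1 = sigma_f*Vf + sigma_m*(1-Vf) = 2561*0.42 + 49*0.58 = 1104.0 MPa

1104.0 MPa


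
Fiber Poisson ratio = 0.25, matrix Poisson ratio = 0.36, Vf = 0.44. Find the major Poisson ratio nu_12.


nu_12 = nu_f*Vf + nu_m*(1-Vf) = 0.25*0.44 + 0.36*0.56 = 0.3116

0.3116


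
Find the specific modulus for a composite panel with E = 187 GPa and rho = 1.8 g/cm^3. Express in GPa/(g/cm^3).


Specific stiffness = E/rho = 187/1.8 = 103.9 GPa/(g/cm^3)

103.9 GPa/(g/cm^3)


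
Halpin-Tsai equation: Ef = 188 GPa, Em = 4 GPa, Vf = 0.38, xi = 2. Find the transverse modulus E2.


eta = (Ef/Em - 1)/(Ef/Em + xi) = (47.0 - 1)/(47.0 + 2) = 0.9388
E2 = Em*(1+xi*eta*Vf)/(1-eta*Vf) = 10.65 GPa

10.65 GPa
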